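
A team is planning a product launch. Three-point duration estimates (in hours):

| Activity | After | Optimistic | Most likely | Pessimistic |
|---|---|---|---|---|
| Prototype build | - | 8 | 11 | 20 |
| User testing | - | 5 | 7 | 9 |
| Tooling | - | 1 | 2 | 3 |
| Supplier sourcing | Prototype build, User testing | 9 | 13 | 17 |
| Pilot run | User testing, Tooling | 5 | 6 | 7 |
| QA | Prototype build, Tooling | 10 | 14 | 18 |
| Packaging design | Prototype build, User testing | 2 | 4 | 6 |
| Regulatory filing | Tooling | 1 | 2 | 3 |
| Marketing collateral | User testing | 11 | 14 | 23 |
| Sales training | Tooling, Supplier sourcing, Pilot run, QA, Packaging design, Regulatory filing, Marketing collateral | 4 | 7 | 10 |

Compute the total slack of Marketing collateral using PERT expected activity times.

te_Prototype build = (8 + 4·11 + 20)/6 = 72/6 = 12
te_User testing = (5 + 4·7 + 9)/6 = 42/6 = 7
te_Tooling = (1 + 4·2 + 3)/6 = 12/6 = 2
te_Supplier sourcing = (9 + 4·13 + 17)/6 = 78/6 = 13
te_Pilot run = (5 + 4·6 + 7)/6 = 36/6 = 6
te_QA = (10 + 4·14 + 18)/6 = 84/6 = 14
te_Packaging design = (2 + 4·4 + 6)/6 = 24/6 = 4
te_Regulatory filing = (1 + 4·2 + 3)/6 = 12/6 = 2
te_Marketing collateral = (11 + 4·14 + 23)/6 = 90/6 = 15
te_Sales training = (4 + 4·7 + 10)/6 = 42/6 = 7

Forward pass:
ES_Prototype build = 0; EF_Prototype build = 12
ES_User testing = 0; EF_User testing = 7
ES_Tooling = 0; EF_Tooling = 2
ES_Supplier sourcing = max(EF_Prototype build=12, EF_User testing=7) = 12; EF_Supplier sourcing = 12+13 = 25
ES_Pilot run = max(EF_User testing=7, EF_Tooling=2) = 7; EF_Pilot run = 7+6 = 13
ES_QA = max(EF_Prototype build=12, EF_Tooling=2) = 12; EF_QA = 12+14 = 26
ES_Packaging design = max(EF_Prototype build=12, EF_User testing=7) = 12; EF_Packaging design = 12+4 = 16
ES_Regulatory filing = 2; EF_Regulatory filing = 2+2 = 4
ES_Marketing collateral = 7; EF_Marketing collateral = 7+15 = 22
ES_Sales training = max(EF_Tooling=2, EF_Supplier sourcing=25, EF_Pilot run=13, EF_QA=26, EF_Packaging design=16, EF_Regulatory filing=4, EF_Marketing collateral=22) = 26; EF_Sales training = 26+7 = 33
Expected project duration μ = 33 hours. Critical path: Prototype build → QA → Sales training.

Backward pass:
LF_Sales training = 33; LS_Sales training = 33−7 = 26
LF_Marketing collateral = LS_Sales training = 26; LS_Marketing collateral = 26−15 = 11
LF_Regulatory filing = LS_Sales training = 26; LS_Regulatory filing = 26−2 = 24
LF_Packaging design = LS_Sales training = 26; LS_Packaging design = 26−4 = 22
LF_QA = LS_Sales training = 26; LS_QA = 26−14 = 12
LF_Pilot run = LS_Sales training = 26; LS_Pilot run = 26−6 = 20
LF_Supplier sourcing = LS_Sales training = 26; LS_Supplier sourcing = 26−13 = 13
LF_Tooling = min(LS_Pilot run=20, LS_QA=12, LS_Regulatory filing=24, LS_Sales training=26) = 12; LS_Tooling = 12−2 = 10
LF_User testing = min(LS_Supplier sourcing=13, LS_Pilot run=20, LS_Packaging design=22, LS_Marketing collateral=11) = 11; LS_User testing = 11−7 = 4
LF_Prototype build = min(LS_Supplier sourcing=13, LS_QA=12, LS_Packaging design=22) = 12; LS_Prototype build = 12−12 = 0
Slack_Marketing collateral = LS_Marketing collateral − ES_Marketing collateral = 11 − 7 = 4

4 hours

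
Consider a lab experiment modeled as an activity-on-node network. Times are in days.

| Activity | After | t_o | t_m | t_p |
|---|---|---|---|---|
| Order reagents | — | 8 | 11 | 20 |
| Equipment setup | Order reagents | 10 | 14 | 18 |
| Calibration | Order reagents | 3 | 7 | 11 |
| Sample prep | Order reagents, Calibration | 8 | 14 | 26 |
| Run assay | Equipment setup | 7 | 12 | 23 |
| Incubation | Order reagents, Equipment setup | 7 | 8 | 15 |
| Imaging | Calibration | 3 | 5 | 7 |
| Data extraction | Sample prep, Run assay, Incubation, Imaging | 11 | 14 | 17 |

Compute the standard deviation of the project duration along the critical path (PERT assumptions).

3.73 days

te_Order reagents = (8 + 4·11 + 20)/6 = 72/6 = 12; σ²_Order reagents = ((20−8)/6)² = 4.000
te_Equipment setup = (10 + 4·14 + 18)/6 = 84/6 = 14; σ²_Equipment setup = ((18−10)/6)² = 1.778
te_Calibration = (3 + 4·7 + 11)/6 = 42/6 = 7; σ²_Calibration = ((11−3)/6)² = 1.778
te_Sample prep = (8 + 4·14 + 26)/6 = 90/6 = 15; σ²_Sample prep = ((26−8)/6)² = 9.000
te_Run assay = (7 + 4·12 + 23)/6 = 78/6 = 13; σ²_Run assay = ((23−7)/6)² = 7.111
te_Incubation = (7 + 4·8 + 15)/6 = 54/6 = 9; σ²_Incubation = ((15−7)/6)² = 1.778
te_Imaging = (3 + 4·5 + 7)/6 = 30/6 = 5; σ²_Imaging = ((7−3)/6)² = 0.444
te_Data extraction = (11 + 4·14 + 17)/6 = 84/6 = 14; σ²_Data extraction = ((17−11)/6)² = 1.000

Forward pass:
ES_Order reagents = 0; EF_Order reagents = 12
ES_Equipment setup = 12; EF_Equipment setup = 12+14 = 26
ES_Calibration = 12; EF_Calibration = 12+7 = 19
ES_Sample prep = max(EF_Order reagents=12, EF_Calibration=19) = 19; EF_Sample prep = 19+15 = 34
ES_Run assay = 26; EF_Run assay = 26+13 = 39
ES_Incubation = max(EF_Order reagents=12, EF_Equipment setup=26) = 26; EF_Incubation = 26+9 = 35
ES_Imaging = 19; EF_Imaging = 19+5 = 24
ES_Data extraction = max(EF_Sample prep=34, EF_Run assay=39, EF_Incubation=35, EF_Imaging=24) = 39; EF_Data extraction = 39+14 = 53
Expected project duration μ = 53 days. Critical path: Order reagents → Equipment setup → Run assay → Data extraction.

Variance along critical path = 4.000 + 1.778 + 7.111 + 1.000 = 13.889
σ = √13.889 = 3.727 days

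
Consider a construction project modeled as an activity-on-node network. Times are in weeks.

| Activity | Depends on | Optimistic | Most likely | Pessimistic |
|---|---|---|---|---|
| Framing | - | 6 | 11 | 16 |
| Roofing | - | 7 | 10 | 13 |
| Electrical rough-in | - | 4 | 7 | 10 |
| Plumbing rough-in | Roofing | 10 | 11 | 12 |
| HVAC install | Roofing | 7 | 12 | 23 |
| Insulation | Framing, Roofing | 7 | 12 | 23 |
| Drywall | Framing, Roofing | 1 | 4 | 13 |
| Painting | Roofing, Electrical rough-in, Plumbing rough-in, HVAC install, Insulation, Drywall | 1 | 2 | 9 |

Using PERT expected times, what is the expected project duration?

te_Framing = (6 + 4·11 + 16)/6 = 66/6 = 11
te_Roofing = (7 + 4·10 + 13)/6 = 60/6 = 10
te_Electrical rough-in = (4 + 4·7 + 10)/6 = 42/6 = 7
te_Plumbing rough-in = (10 + 4·11 + 12)/6 = 66/6 = 11
te_HVAC install = (7 + 4·12 + 23)/6 = 78/6 = 13
te_Insulation = (7 + 4·12 + 23)/6 = 78/6 = 13
te_Drywall = (1 + 4·4 + 13)/6 = 30/6 = 5
te_Painting = (1 + 4·2 + 9)/6 = 18/6 = 3

Forward pass:
ES_Framing = 0; EF_Framing = 11
ES_Roofing = 0; EF_Roofing = 10
ES_Electrical rough-in = 0; EF_Electrical rough-in = 7
ES_Plumbing rough-in = 10; EF_Plumbing rough-in = 10+11 = 21
ES_HVAC install = 10; EF_HVAC install = 10+13 = 23
ES_Insulation = max(EF_Framing=11, EF_Roofing=10) = 11; EF_Insulation = 11+13 = 24
ES_Drywall = max(EF_Framing=11, EF_Roofing=10) = 11; EF_Drywall = 11+5 = 16
ES_Painting = max(EF_Roofing=10, EF_Electrical rough-in=7, EF_Plumbing rough-in=21, EF_HVAC install=23, EF_Insulation=24, EF_Drywall=16) = 24; EF_Painting = 24+3 = 27
Expected project duration μ = 27 weeks. Critical path: Framing → Insulation → Painting.

27 weeks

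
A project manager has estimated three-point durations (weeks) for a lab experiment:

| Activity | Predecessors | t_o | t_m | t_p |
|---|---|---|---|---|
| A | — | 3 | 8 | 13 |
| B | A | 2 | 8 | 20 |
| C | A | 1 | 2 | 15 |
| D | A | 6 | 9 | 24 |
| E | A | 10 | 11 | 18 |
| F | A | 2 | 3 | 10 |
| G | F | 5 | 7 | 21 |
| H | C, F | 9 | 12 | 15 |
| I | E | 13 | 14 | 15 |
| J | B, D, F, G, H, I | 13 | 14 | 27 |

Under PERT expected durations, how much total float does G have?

te_A = (3 + 4·8 + 13)/6 = 48/6 = 8
te_B = (2 + 4·8 + 20)/6 = 54/6 = 9
te_C = (1 + 4·2 + 15)/6 = 24/6 = 4
te_D = (6 + 4·9 + 24)/6 = 66/6 = 11
te_E = (10 + 4·11 + 18)/6 = 72/6 = 12
te_F = (2 + 4·3 + 10)/6 = 24/6 = 4
te_G = (5 + 4·7 + 21)/6 = 54/6 = 9
te_H = (9 + 4·12 + 15)/6 = 72/6 = 12
te_I = (13 + 4·14 + 15)/6 = 84/6 = 14
te_J = (13 + 4·14 + 27)/6 = 96/6 = 16

Forward pass:
ES_A = 0; EF_A = 8
ES_B = 8; EF_B = 8+9 = 17
ES_C = 8; EF_C = 8+4 = 12
ES_D = 8; EF_D = 8+11 = 19
ES_E = 8; EF_E = 8+12 = 20
ES_F = 8; EF_F = 8+4 = 12
ES_G = 12; EF_G = 12+9 = 21
ES_H = max(EF_C=12, EF_F=12) = 12; EF_H = 12+12 = 24
ES_I = 20; EF_I = 20+14 = 34
ES_J = max(EF_B=17, EF_D=19, EF_F=12, EF_G=21, EF_H=24, EF_I=34) = 34; EF_J = 34+16 = 50
Expected project duration μ = 50 weeks. Critical path: A → E → I → J.

Backward pass:
LF_J = 50; LS_J = 50−16 = 34
LF_I = LS_J = 34; LS_I = 34−14 = 20
LF_H = LS_J = 34; LS_H = 34−12 = 22
LF_G = LS_J = 34; LS_G = 34−9 = 25
LF_F = min(LS_G=25, LS_H=22, LS_J=34) = 22; LS_F = 22−4 = 18
LF_E = LS_I = 20; LS_E = 20−12 = 8
LF_D = LS_J = 34; LS_D = 34−11 = 23
LF_C = LS_H = 22; LS_C = 22−4 = 18
LF_B = LS_J = 34; LS_B = 34−9 = 25
LF_A = min(LS_B=25, LS_C=18, LS_D=23, LS_E=8, LS_F=18) = 8; LS_A = 8−8 = 0
Slack_G = LS_G − ES_G = 25 − 12 = 13

13 weeks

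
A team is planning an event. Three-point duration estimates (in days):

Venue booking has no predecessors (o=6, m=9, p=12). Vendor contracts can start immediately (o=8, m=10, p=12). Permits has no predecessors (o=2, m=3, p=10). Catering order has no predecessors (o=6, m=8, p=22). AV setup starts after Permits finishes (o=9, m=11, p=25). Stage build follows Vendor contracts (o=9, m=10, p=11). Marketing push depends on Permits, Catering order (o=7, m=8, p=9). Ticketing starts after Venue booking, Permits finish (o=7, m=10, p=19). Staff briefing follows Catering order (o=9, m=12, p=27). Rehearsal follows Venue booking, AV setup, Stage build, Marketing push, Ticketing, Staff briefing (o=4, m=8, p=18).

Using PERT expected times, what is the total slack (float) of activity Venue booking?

te_Venue booking = (6 + 4·9 + 12)/6 = 54/6 = 9
te_Vendor contracts = (8 + 4·10 + 12)/6 = 60/6 = 10
te_Permits = (2 + 4·3 + 10)/6 = 24/6 = 4
te_Catering order = (6 + 4·8 + 22)/6 = 60/6 = 10
te_AV setup = (9 + 4·11 + 25)/6 = 78/6 = 13
te_Stage build = (9 + 4·10 + 11)/6 = 60/6 = 10
te_Marketing push = (7 + 4·8 + 9)/6 = 48/6 = 8
te_Ticketing = (7 + 4·10 + 19)/6 = 66/6 = 11
te_Staff briefing = (9 + 4·12 + 27)/6 = 84/6 = 14
te_Rehearsal = (4 + 4·8 + 18)/6 = 54/6 = 9

Forward pass:
ES_Venue booking = 0; EF_Venue booking = 9
ES_Vendor contracts = 0; EF_Vendor contracts = 10
ES_Permits = 0; EF_Permits = 4
ES_Catering order = 0; EF_Catering order = 10
ES_AV setup = 4; EF_AV setup = 4+13 = 17
ES_Stage build = 10; EF_Stage build = 10+10 = 20
ES_Marketing push = max(EF_Permits=4, EF_Catering order=10) = 10; EF_Marketing push = 10+8 = 18
ES_Ticketing = max(EF_Venue booking=9, EF_Permits=4) = 9; EF_Ticketing = 9+11 = 20
ES_Staff briefing = 10; EF_Staff briefing = 10+14 = 24
ES_Rehearsal = max(EF_Venue booking=9, EF_AV setup=17, EF_Stage build=20, EF_Marketing push=18, EF_Ticketing=20, EF_Staff briefing=24) = 24; EF_Rehearsal = 24+9 = 33
Expected project duration μ = 33 days. Critical path: Catering order → Staff briefing → Rehearsal.

Backward pass:
LF_Rehearsal = 33; LS_Rehearsal = 33−9 = 24
LF_Staff briefing = LS_Rehearsal = 24; LS_Staff briefing = 24−14 = 10
LF_Ticketing = LS_Rehearsal = 24; LS_Ticketing = 24−11 = 13
LF_Marketing push = LS_Rehearsal = 24; LS_Marketing push = 24−8 = 16
LF_Stage build = LS_Rehearsal = 24; LS_Stage build = 24−10 = 14
LF_AV setup = LS_Rehearsal = 24; LS_AV setup = 24−13 = 11
LF_Catering order = min(LS_Marketing push=16, LS_Staff briefing=10) = 10; LS_Catering order = 10−10 = 0
LF_Permits = min(LS_AV setup=11, LS_Marketing push=16, LS_Ticketing=13) = 11; LS_Permits = 11−4 = 7
LF_Vendor contracts = LS_Stage build = 14; LS_Vendor contracts = 14−10 = 4
LF_Venue booking = min(LS_Ticketing=13, LS_Rehearsal=24) = 13; LS_Venue booking = 13−9 = 4
Slack_Venue booking = LS_Venue booking − ES_Venue booking = 4 − 0 = 4

4 days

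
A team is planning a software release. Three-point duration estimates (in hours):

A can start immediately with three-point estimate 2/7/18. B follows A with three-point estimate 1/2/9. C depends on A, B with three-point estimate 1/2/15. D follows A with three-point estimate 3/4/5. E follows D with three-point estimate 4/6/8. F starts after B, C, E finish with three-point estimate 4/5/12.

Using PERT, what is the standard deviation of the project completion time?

te_A = (2 + 4·7 + 18)/6 = 48/6 = 8; σ²_A = ((18−2)/6)² = 7.111
te_B = (1 + 4·2 + 9)/6 = 18/6 = 3; σ²_B = ((9−1)/6)² = 1.778
te_C = (1 + 4·2 + 15)/6 = 24/6 = 4; σ²_C = ((15−1)/6)² = 5.444
te_D = (3 + 4·4 + 5)/6 = 24/6 = 4; σ²_D = ((5−3)/6)² = 0.111
te_E = (4 + 4·6 + 8)/6 = 36/6 = 6; σ²_E = ((8−4)/6)² = 0.444
te_F = (4 + 4·5 + 12)/6 = 36/6 = 6; σ²_F = ((12−4)/6)² = 1.778

Forward pass:
ES_A = 0; EF_A = 8
ES_B = 8; EF_B = 8+3 = 11
ES_C = max(EF_A=8, EF_B=11) = 11; EF_C = 11+4 = 15
ES_D = 8; EF_D = 8+4 = 12
ES_E = 12; EF_E = 12+6 = 18
ES_F = max(EF_B=11, EF_C=15, EF_E=18) = 18; EF_F = 18+6 = 24
Expected project duration μ = 24 hours. Critical path: A → D → E → F.

Variance along critical path = 7.111 + 0.111 + 0.444 + 1.778 = 9.444
σ = √9.444 = 3.073 hours

3.07 hours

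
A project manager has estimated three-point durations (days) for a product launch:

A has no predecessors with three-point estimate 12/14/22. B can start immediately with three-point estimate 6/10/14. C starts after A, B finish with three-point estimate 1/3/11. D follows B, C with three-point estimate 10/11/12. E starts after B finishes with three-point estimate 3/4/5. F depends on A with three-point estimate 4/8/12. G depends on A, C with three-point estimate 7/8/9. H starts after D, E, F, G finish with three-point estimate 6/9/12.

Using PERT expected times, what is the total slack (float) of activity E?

16 days

te_A = (12 + 4·14 + 22)/6 = 90/6 = 15
te_B = (6 + 4·10 + 14)/6 = 60/6 = 10
te_C = (1 + 4·3 + 11)/6 = 24/6 = 4
te_D = (10 + 4·11 + 12)/6 = 66/6 = 11
te_E = (3 + 4·4 + 5)/6 = 24/6 = 4
te_F = (4 + 4·8 + 12)/6 = 48/6 = 8
te_G = (7 + 4·8 + 9)/6 = 48/6 = 8
te_H = (6 + 4·9 + 12)/6 = 54/6 = 9

Forward pass:
ES_A = 0; EF_A = 15
ES_B = 0; EF_B = 10
ES_C = max(EF_A=15, EF_B=10) = 15; EF_C = 15+4 = 19
ES_D = max(EF_B=10, EF_C=19) = 19; EF_D = 19+11 = 30
ES_E = 10; EF_E = 10+4 = 14
ES_F = 15; EF_F = 15+8 = 23
ES_G = max(EF_A=15, EF_C=19) = 19; EF_G = 19+8 = 27
ES_H = max(EF_D=30, EF_E=14, EF_F=23, EF_G=27) = 30; EF_H = 30+9 = 39
Expected project duration μ = 39 days. Critical path: A → C → D → H.

Backward pass:
LF_H = 39; LS_H = 39−9 = 30
LF_G = LS_H = 30; LS_G = 30−8 = 22
LF_F = LS_H = 30; LS_F = 30−8 = 22
LF_E = LS_H = 30; LS_E = 30−4 = 26
LF_D = LS_H = 30; LS_D = 30−11 = 19
LF_C = min(LS_D=19, LS_G=22) = 19; LS_C = 19−4 = 15
LF_B = min(LS_C=15, LS_D=19, LS_E=26) = 15; LS_B = 15−10 = 5
LF_A = min(LS_C=15, LS_F=22, LS_G=22) = 15; LS_A = 15−15 = 0
Slack_E = LS_E − ES_E = 26 − 10 = 16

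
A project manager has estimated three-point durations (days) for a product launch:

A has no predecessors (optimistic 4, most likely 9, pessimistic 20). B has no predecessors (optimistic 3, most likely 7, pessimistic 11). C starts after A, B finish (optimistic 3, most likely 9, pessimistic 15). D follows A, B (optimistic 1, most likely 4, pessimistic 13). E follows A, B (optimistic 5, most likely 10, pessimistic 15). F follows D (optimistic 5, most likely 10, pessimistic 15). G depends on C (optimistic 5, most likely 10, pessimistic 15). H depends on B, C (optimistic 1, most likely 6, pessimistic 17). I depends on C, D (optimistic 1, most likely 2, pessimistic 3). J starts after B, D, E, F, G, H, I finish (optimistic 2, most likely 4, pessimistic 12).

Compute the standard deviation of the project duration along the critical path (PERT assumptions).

te_A = (4 + 4·9 + 20)/6 = 60/6 = 10; σ²_A = ((20−4)/6)² = 7.111
te_B = (3 + 4·7 + 11)/6 = 42/6 = 7; σ²_B = ((11−3)/6)² = 1.778
te_C = (3 + 4·9 + 15)/6 = 54/6 = 9; σ²_C = ((15−3)/6)² = 4.000
te_D = (1 + 4·4 + 13)/6 = 30/6 = 5; σ²_D = ((13−1)/6)² = 4.000
te_E = (5 + 4·10 + 15)/6 = 60/6 = 10; σ²_E = ((15−5)/6)² = 2.778
te_F = (5 + 4·10 + 15)/6 = 60/6 = 10; σ²_F = ((15−5)/6)² = 2.778
te_G = (5 + 4·10 + 15)/6 = 60/6 = 10; σ²_G = ((15−5)/6)² = 2.778
te_H = (1 + 4·6 + 17)/6 = 42/6 = 7; σ²_H = ((17−1)/6)² = 7.111
te_I = (1 + 4·2 + 3)/6 = 12/6 = 2; σ²_I = ((3−1)/6)² = 0.111
te_J = (2 + 4·4 + 12)/6 = 30/6 = 5; σ²_J = ((12−2)/6)² = 2.778

Forward pass:
ES_A = 0; EF_A = 10
ES_B = 0; EF_B = 7
ES_C = max(EF_A=10, EF_B=7) = 10; EF_C = 10+9 = 19
ES_D = max(EF_A=10, EF_B=7) = 10; EF_D = 10+5 = 15
ES_E = max(EF_A=10, EF_B=7) = 10; EF_E = 10+10 = 20
ES_F = 15; EF_F = 15+10 = 25
ES_G = 19; EF_G = 19+10 = 29
ES_H = max(EF_B=7, EF_C=19) = 19; EF_H = 19+7 = 26
ES_I = max(EF_C=19, EF_D=15) = 19; EF_I = 19+2 = 21
ES_J = max(EF_B=7, EF_D=15, EF_E=20, EF_F=25, EF_G=29, EF_H=26, EF_I=21) = 29; EF_J = 29+5 = 34
Expected project duration μ = 34 days. Critical path: A → C → G → J.

Variance along critical path = 7.111 + 4.000 + 2.778 + 2.778 = 16.667
σ = √16.667 = 4.082 days

4.08 days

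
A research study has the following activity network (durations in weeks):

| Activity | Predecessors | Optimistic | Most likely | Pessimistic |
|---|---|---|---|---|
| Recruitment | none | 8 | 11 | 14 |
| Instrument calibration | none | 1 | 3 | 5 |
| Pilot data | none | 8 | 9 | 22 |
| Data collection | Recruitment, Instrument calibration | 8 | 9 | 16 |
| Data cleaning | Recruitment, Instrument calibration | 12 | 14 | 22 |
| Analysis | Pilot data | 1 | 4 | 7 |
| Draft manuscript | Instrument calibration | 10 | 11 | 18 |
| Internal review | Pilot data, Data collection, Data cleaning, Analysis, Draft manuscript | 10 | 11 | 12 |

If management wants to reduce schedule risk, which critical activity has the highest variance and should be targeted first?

Data cleaning

te_Recruitment = (8 + 4·11 + 14)/6 = 66/6 = 11; σ²_Recruitment = ((14−8)/6)² = 1.000
te_Instrument calibration = (1 + 4·3 + 5)/6 = 18/6 = 3; σ²_Instrument calibration = ((5−1)/6)² = 0.444
te_Pilot data = (8 + 4·9 + 22)/6 = 66/6 = 11; σ²_Pilot data = ((22−8)/6)² = 5.444
te_Data collection = (8 + 4·9 + 16)/6 = 60/6 = 10; σ²_Data collection = ((16−8)/6)² = 1.778
te_Data cleaning = (12 + 4·14 + 22)/6 = 90/6 = 15; σ²_Data cleaning = ((22−12)/6)² = 2.778
te_Analysis = (1 + 4·4 + 7)/6 = 24/6 = 4; σ²_Analysis = ((7−1)/6)² = 1.000
te_Draft manuscript = (10 + 4·11 + 18)/6 = 72/6 = 12; σ²_Draft manuscript = ((18−10)/6)² = 1.778
te_Internal review = (10 + 4·11 + 12)/6 = 66/6 = 11; σ²_Internal review = ((12−10)/6)² = 0.111

Forward pass:
ES_Recruitment = 0; EF_Recruitment = 11
ES_Instrument calibration = 0; EF_Instrument calibration = 3
ES_Pilot data = 0; EF_Pilot data = 11
ES_Data collection = max(EF_Recruitment=11, EF_Instrument calibration=3) = 11; EF_Data collection = 11+10 = 21
ES_Data cleaning = max(EF_Recruitment=11, EF_Instrument calibration=3) = 11; EF_Data cleaning = 11+15 = 26
ES_Analysis = 11; EF_Analysis = 11+4 = 15
ES_Draft manuscript = 3; EF_Draft manuscript = 3+12 = 15
ES_Internal review = max(EF_Pilot data=11, EF_Data collection=21, EF_Data cleaning=26, EF_Analysis=15, EF_Draft manuscript=15) = 26; EF_Internal review = 26+11 = 37
Expected project duration μ = 37 weeks. Critical path: Recruitment → Data cleaning → Internal review.

Variances on critical path: σ²_Recruitment=1.000, σ²_Data cleaning=2.778, σ²_Internal review=0.111.
Largest is σ²_Data cleaning = 2.778.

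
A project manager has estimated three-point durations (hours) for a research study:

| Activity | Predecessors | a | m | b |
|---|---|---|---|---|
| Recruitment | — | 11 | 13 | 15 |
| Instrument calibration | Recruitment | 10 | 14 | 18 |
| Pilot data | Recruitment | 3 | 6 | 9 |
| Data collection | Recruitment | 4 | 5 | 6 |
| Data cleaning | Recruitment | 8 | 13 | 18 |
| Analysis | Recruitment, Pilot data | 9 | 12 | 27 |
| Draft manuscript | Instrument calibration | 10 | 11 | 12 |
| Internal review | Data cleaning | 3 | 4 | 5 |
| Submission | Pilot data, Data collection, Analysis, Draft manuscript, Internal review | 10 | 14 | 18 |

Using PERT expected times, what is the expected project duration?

52 hours

te_Recruitment = (11 + 4·13 + 15)/6 = 78/6 = 13
te_Instrument calibration = (10 + 4·14 + 18)/6 = 84/6 = 14
te_Pilot data = (3 + 4·6 + 9)/6 = 36/6 = 6
te_Data collection = (4 + 4·5 + 6)/6 = 30/6 = 5
te_Data cleaning = (8 + 4·13 + 18)/6 = 78/6 = 13
te_Analysis = (9 + 4·12 + 27)/6 = 84/6 = 14
te_Draft manuscript = (10 + 4·11 + 12)/6 = 66/6 = 11
te_Internal review = (3 + 4·4 + 5)/6 = 24/6 = 4
te_Submission = (10 + 4·14 + 18)/6 = 84/6 = 14

Forward pass:
ES_Recruitment = 0; EF_Recruitment = 13
ES_Instrument calibration = 13; EF_Instrument calibration = 13+14 = 27
ES_Pilot data = 13; EF_Pilot data = 13+6 = 19
ES_Data collection = 13; EF_Data collection = 13+5 = 18
ES_Data cleaning = 13; EF_Data cleaning = 13+13 = 26
ES_Analysis = max(EF_Recruitment=13, EF_Pilot data=19) = 19; EF_Analysis = 19+14 = 33
ES_Draft manuscript = 27; EF_Draft manuscript = 27+11 = 38
ES_Internal review = 26; EF_Internal review = 26+4 = 30
ES_Submission = max(EF_Pilot data=19, EF_Data collection=18, EF_Analysis=33, EF_Draft manuscript=38, EF_Internal review=30) = 38; EF_Submission = 38+14 = 52
Expected project duration μ = 52 hours. Critical path: Recruitment → Instrument calibration → Draft manuscript → Submission.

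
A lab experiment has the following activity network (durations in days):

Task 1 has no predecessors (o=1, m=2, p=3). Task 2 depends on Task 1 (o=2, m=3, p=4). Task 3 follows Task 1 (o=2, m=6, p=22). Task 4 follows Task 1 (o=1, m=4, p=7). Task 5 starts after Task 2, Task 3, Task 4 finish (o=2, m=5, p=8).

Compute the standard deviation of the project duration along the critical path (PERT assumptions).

te_Task 1 = (1 + 4·2 + 3)/6 = 12/6 = 2; σ²_Task 1 = ((3−1)/6)² = 0.111
te_Task 2 = (2 + 4·3 + 4)/6 = 18/6 = 3; σ²_Task 2 = ((4−2)/6)² = 0.111
te_Task 3 = (2 + 4·6 + 22)/6 = 48/6 = 8; σ²_Task 3 = ((22−2)/6)² = 11.111
te_Task 4 = (1 + 4·4 + 7)/6 = 24/6 = 4; σ²_Task 4 = ((7−1)/6)² = 1.000
te_Task 5 = (2 + 4·5 + 8)/6 = 30/6 = 5; σ²_Task 5 = ((8−2)/6)² = 1.000

Forward pass:
ES_Task 1 = 0; EF_Task 1 = 2
ES_Task 2 = 2; EF_Task 2 = 2+3 = 5
ES_Task 3 = 2; EF_Task 3 = 2+8 = 10
ES_Task 4 = 2; EF_Task 4 = 2+4 = 6
ES_Task 5 = max(EF_Task 2=5, EF_Task 3=10, EF_Task 4=6) = 10; EF_Task 5 = 10+5 = 15
Expected project duration μ = 15 days. Critical path: Task 1 → Task 3 → Task 5.

Variance along critical path = 0.111 + 11.111 + 1.000 = 12.222
σ = √12.222 = 3.496 days

3.50 days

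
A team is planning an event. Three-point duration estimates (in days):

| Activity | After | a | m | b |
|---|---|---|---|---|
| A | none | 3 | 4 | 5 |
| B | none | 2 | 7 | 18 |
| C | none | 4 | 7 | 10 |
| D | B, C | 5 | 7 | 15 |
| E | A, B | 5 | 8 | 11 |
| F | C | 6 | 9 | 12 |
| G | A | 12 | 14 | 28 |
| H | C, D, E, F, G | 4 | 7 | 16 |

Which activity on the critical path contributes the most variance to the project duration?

te_A = (3 + 4·4 + 5)/6 = 24/6 = 4; σ²_A = ((5−3)/6)² = 0.111
te_B = (2 + 4·7 + 18)/6 = 48/6 = 8; σ²_B = ((18−2)/6)² = 7.111
te_C = (4 + 4·7 + 10)/6 = 42/6 = 7; σ²_C = ((10−4)/6)² = 1.000
te_D = (5 + 4·7 + 15)/6 = 48/6 = 8; σ²_D = ((15−5)/6)² = 2.778
te_E = (5 + 4·8 + 11)/6 = 48/6 = 8; σ²_E = ((11−5)/6)² = 1.000
te_F = (6 + 4·9 + 12)/6 = 54/6 = 9; σ²_F = ((12−6)/6)² = 1.000
te_G = (12 + 4·14 + 28)/6 = 96/6 = 16; σ²_G = ((28−12)/6)² = 7.111
te_H = (4 + 4·7 + 16)/6 = 48/6 = 8; σ²_H = ((16−4)/6)² = 4.000

Forward pass:
ES_A = 0; EF_A = 4
ES_B = 0; EF_B = 8
ES_C = 0; EF_C = 7
ES_D = max(EF_B=8, EF_C=7) = 8; EF_D = 8+8 = 16
ES_E = max(EF_A=4, EF_B=8) = 8; EF_E = 8+8 = 16
ES_F = 7; EF_F = 7+9 = 16
ES_G = 4; EF_G = 4+16 = 20
ES_H = max(EF_C=7, EF_D=16, EF_E=16, EF_F=16, EF_G=20) = 20; EF_H = 20+8 = 28
Expected project duration μ = 28 days. Critical path: A → G → H.

Variances on critical path: σ²_A=0.111, σ²_G=7.111, σ²_H=4.000.
Largest is σ²_G = 7.111.

G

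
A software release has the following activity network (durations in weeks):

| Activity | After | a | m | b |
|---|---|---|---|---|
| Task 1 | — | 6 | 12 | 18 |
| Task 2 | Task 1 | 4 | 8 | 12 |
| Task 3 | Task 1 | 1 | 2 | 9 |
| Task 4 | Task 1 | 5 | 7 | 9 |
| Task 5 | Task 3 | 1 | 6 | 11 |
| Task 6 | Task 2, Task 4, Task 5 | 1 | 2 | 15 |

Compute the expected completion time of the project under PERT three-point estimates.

25 weeks

te_Task 1 = (6 + 4·12 + 18)/6 = 72/6 = 12
te_Task 2 = (4 + 4·8 + 12)/6 = 48/6 = 8
te_Task 3 = (1 + 4·2 + 9)/6 = 18/6 = 3
te_Task 4 = (5 + 4·7 + 9)/6 = 42/6 = 7
te_Task 5 = (1 + 4·6 + 11)/6 = 36/6 = 6
te_Task 6 = (1 + 4·2 + 15)/6 = 24/6 = 4

Forward pass:
ES_Task 1 = 0; EF_Task 1 = 12
ES_Task 2 = 12; EF_Task 2 = 12+8 = 20
ES_Task 3 = 12; EF_Task 3 = 12+3 = 15
ES_Task 4 = 12; EF_Task 4 = 12+7 = 19
ES_Task 5 = 15; EF_Task 5 = 15+6 = 21
ES_Task 6 = max(EF_Task 2=20, EF_Task 4=19, EF_Task 5=21) = 21; EF_Task 6 = 21+4 = 25
Expected project duration μ = 25 weeks. Critical path: Task 1 → Task 3 → Task 5 → Task 6.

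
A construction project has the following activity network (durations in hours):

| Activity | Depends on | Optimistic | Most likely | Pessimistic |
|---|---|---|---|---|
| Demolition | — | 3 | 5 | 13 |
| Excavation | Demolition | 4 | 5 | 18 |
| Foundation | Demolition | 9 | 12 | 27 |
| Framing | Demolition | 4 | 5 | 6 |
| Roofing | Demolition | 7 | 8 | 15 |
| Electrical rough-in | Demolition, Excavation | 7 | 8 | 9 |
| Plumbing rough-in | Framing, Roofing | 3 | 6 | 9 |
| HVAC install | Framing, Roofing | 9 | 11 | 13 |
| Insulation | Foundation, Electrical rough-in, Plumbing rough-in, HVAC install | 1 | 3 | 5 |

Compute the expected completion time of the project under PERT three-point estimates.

29 hours

te_Demolition = (3 + 4·5 + 13)/6 = 36/6 = 6
te_Excavation = (4 + 4·5 + 18)/6 = 42/6 = 7
te_Foundation = (9 + 4·12 + 27)/6 = 84/6 = 14
te_Framing = (4 + 4·5 + 6)/6 = 30/6 = 5
te_Roofing = (7 + 4·8 + 15)/6 = 54/6 = 9
te_Electrical rough-in = (7 + 4·8 + 9)/6 = 48/6 = 8
te_Plumbing rough-in = (3 + 4·6 + 9)/6 = 36/6 = 6
te_HVAC install = (9 + 4·11 + 13)/6 = 66/6 = 11
te_Insulation = (1 + 4·3 + 5)/6 = 18/6 = 3

Forward pass:
ES_Demolition = 0; EF_Demolition = 6
ES_Excavation = 6; EF_Excavation = 6+7 = 13
ES_Foundation = 6; EF_Foundation = 6+14 = 20
ES_Framing = 6; EF_Framing = 6+5 = 11
ES_Roofing = 6; EF_Roofing = 6+9 = 15
ES_Electrical rough-in = max(EF_Demolition=6, EF_Excavation=13) = 13; EF_Electrical rough-in = 13+8 = 21
ES_Plumbing rough-in = max(EF_Framing=11, EF_Roofing=15) = 15; EF_Plumbing rough-in = 15+6 = 21
ES_HVAC install = max(EF_Framing=11, EF_Roofing=15) = 15; EF_HVAC install = 15+11 = 26
ES_Insulation = max(EF_Foundation=20, EF_Electrical rough-in=21, EF_Plumbing rough-in=21, EF_HVAC install=26) = 26; EF_Insulation = 26+3 = 29
Expected project duration μ = 29 hours. Critical path: Demolition → Roofing → HVAC install → Insulation.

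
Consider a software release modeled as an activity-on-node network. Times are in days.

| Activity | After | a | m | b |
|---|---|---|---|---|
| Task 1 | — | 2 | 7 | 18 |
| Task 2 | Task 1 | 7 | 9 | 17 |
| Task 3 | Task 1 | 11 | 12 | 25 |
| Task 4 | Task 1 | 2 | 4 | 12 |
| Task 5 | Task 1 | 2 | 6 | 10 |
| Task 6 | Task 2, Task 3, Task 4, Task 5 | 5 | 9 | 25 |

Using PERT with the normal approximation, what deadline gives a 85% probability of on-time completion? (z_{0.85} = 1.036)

38.0 days

te_Task 1 = (2 + 4·7 + 18)/6 = 48/6 = 8; σ²_Task 1 = ((18−2)/6)² = 7.111
te_Task 2 = (7 + 4·9 + 17)/6 = 60/6 = 10; σ²_Task 2 = ((17−7)/6)² = 2.778
te_Task 3 = (11 + 4·12 + 25)/6 = 84/6 = 14; σ²_Task 3 = ((25−11)/6)² = 5.444
te_Task 4 = (2 + 4·4 + 12)/6 = 30/6 = 5; σ²_Task 4 = ((12−2)/6)² = 2.778
te_Task 5 = (2 + 4·6 + 10)/6 = 36/6 = 6; σ²_Task 5 = ((10−2)/6)² = 1.778
te_Task 6 = (5 + 4·9 + 25)/6 = 66/6 = 11; σ²_Task 6 = ((25−5)/6)² = 11.111

Forward pass:
ES_Task 1 = 0; EF_Task 1 = 8
ES_Task 2 = 8; EF_Task 2 = 8+10 = 18
ES_Task 3 = 8; EF_Task 3 = 8+14 = 22
ES_Task 4 = 8; EF_Task 4 = 8+5 = 13
ES_Task 5 = 8; EF_Task 5 = 8+6 = 14
ES_Task 6 = max(EF_Task 2=18, EF_Task 3=22, EF_Task 4=13, EF_Task 5=14) = 22; EF_Task 6 = 22+11 = 33
Expected project duration μ = 33 days. Critical path: Task 1 → Task 3 → Task 6.

Variance along critical path = 7.111 + 5.444 + 11.111 = 23.667; σ = 4.865 days.
D = μ + z·σ = 33 + 1.036·4.865 = 38.0 days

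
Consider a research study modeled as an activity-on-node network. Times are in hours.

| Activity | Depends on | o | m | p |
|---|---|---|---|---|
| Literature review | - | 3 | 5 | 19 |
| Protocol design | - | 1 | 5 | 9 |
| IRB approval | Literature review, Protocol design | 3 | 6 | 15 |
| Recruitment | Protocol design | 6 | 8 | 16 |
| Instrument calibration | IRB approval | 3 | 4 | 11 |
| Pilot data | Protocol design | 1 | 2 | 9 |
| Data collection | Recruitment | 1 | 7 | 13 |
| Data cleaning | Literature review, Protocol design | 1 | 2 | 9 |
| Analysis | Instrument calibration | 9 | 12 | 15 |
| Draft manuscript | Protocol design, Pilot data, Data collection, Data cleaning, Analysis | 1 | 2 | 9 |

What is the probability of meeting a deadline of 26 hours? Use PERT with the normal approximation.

te_Literature review = (3 + 4·5 + 19)/6 = 42/6 = 7; σ²_Literature review = ((19−3)/6)² = 7.111
te_Protocol design = (1 + 4·5 + 9)/6 = 30/6 = 5; σ²_Protocol design = ((9−1)/6)² = 1.778
te_IRB approval = (3 + 4·6 + 15)/6 = 42/6 = 7; σ²_IRB approval = ((15−3)/6)² = 4.000
te_Recruitment = (6 + 4·8 + 16)/6 = 54/6 = 9; σ²_Recruitment = ((16−6)/6)² = 2.778
te_Instrument calibration = (3 + 4·4 + 11)/6 = 30/6 = 5; σ²_Instrument calibration = ((11−3)/6)² = 1.778
te_Pilot data = (1 + 4·2 + 9)/6 = 18/6 = 3; σ²_Pilot data = ((9−1)/6)² = 1.778
te_Data collection = (1 + 4·7 + 13)/6 = 42/6 = 7; σ²_Data collection = ((13−1)/6)² = 4.000
te_Data cleaning = (1 + 4·2 + 9)/6 = 18/6 = 3; σ²_Data cleaning = ((9−1)/6)² = 1.778
te_Analysis = (9 + 4·12 + 15)/6 = 72/6 = 12; σ²_Analysis = ((15−9)/6)² = 1.000
te_Draft manuscript = (1 + 4·2 + 9)/6 = 18/6 = 3; σ²_Draft manuscript = ((9−1)/6)² = 1.778

Forward pass:
ES_Literature review = 0; EF_Literature review = 7
ES_Protocol design = 0; EF_Protocol design = 5
ES_IRB approval = max(EF_Literature review=7, EF_Protocol design=5) = 7; EF_IRB approval = 7+7 = 14
ES_Recruitment = 5; EF_Recruitment = 5+9 = 14
ES_Instrument calibration = 14; EF_Instrument calibration = 14+5 = 19
ES_Pilot data = 5; EF_Pilot data = 5+3 = 8
ES_Data collection = 14; EF_Data collection = 14+7 = 21
ES_Data cleaning = max(EF_Literature review=7, EF_Protocol design=5) = 7; EF_Data cleaning = 7+3 = 10
ES_Analysis = 19; EF_Analysis = 19+12 = 31
ES_Draft manuscript = max(EF_Protocol design=5, EF_Pilot data=8, EF_Data collection=21, EF_Data cleaning=10, EF_Analysis=31) = 31; EF_Draft manuscript = 31+3 = 34
Expected project duration μ = 34 hours. Critical path: Literature review → IRB approval → Instrument calibration → Analysis → Draft manuscript.

Variance along critical path = 7.111 + 4.000 + 1.778 + 1.000 + 1.778 = 15.667; σ = √15.667 = 3.958 hours.
Z = (26 − 34) / 3.958 = -2.021
P(T ≤ 26) = Φ(-2.021) ≈ 0.022

0.022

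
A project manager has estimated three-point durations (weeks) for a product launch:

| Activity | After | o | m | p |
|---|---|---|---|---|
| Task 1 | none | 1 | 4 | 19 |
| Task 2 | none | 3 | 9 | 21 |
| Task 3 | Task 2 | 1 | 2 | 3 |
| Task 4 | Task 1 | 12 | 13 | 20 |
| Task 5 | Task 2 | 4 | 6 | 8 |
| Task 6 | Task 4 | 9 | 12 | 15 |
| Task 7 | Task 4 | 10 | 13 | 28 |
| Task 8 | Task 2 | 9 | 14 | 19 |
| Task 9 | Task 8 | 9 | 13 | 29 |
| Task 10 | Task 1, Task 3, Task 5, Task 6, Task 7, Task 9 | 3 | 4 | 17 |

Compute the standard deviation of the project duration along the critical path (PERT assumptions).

5.32 weeks

te_Task 1 = (1 + 4·4 + 19)/6 = 36/6 = 6; σ²_Task 1 = ((19−1)/6)² = 9.000
te_Task 2 = (3 + 4·9 + 21)/6 = 60/6 = 10; σ²_Task 2 = ((21−3)/6)² = 9.000
te_Task 3 = (1 + 4·2 + 3)/6 = 12/6 = 2; σ²_Task 3 = ((3−1)/6)² = 0.111
te_Task 4 = (12 + 4·13 + 20)/6 = 84/6 = 14; σ²_Task 4 = ((20−12)/6)² = 1.778
te_Task 5 = (4 + 4·6 + 8)/6 = 36/6 = 6; σ²_Task 5 = ((8−4)/6)² = 0.444
te_Task 6 = (9 + 4·12 + 15)/6 = 72/6 = 12; σ²_Task 6 = ((15−9)/6)² = 1.000
te_Task 7 = (10 + 4·13 + 28)/6 = 90/6 = 15; σ²_Task 7 = ((28−10)/6)² = 9.000
te_Task 8 = (9 + 4·14 + 19)/6 = 84/6 = 14; σ²_Task 8 = ((19−9)/6)² = 2.778
te_Task 9 = (9 + 4·13 + 29)/6 = 90/6 = 15; σ²_Task 9 = ((29−9)/6)² = 11.111
te_Task 10 = (3 + 4·4 + 17)/6 = 36/6 = 6; σ²_Task 10 = ((17−3)/6)² = 5.444

Forward pass:
ES_Task 1 = 0; EF_Task 1 = 6
ES_Task 2 = 0; EF_Task 2 = 10
ES_Task 3 = 10; EF_Task 3 = 10+2 = 12
ES_Task 4 = 6; EF_Task 4 = 6+14 = 20
ES_Task 5 = 10; EF_Task 5 = 10+6 = 16
ES_Task 6 = 20; EF_Task 6 = 20+12 = 32
ES_Task 7 = 20; EF_Task 7 = 20+15 = 35
ES_Task 8 = 10; EF_Task 8 = 10+14 = 24
ES_Task 9 = 24; EF_Task 9 = 24+15 = 39
ES_Task 10 = max(EF_Task 1=6, EF_Task 3=12, EF_Task 5=16, EF_Task 6=32, EF_Task 7=35, EF_Task 9=39) = 39; EF_Task 10 = 39+6 = 45
Expected project duration μ = 45 weeks. Critical path: Task 2 → Task 8 → Task 9 → Task 10.

Variance along critical path = 9.000 + 2.778 + 11.111 + 5.444 = 28.333
σ = √28.333 = 5.323 weeks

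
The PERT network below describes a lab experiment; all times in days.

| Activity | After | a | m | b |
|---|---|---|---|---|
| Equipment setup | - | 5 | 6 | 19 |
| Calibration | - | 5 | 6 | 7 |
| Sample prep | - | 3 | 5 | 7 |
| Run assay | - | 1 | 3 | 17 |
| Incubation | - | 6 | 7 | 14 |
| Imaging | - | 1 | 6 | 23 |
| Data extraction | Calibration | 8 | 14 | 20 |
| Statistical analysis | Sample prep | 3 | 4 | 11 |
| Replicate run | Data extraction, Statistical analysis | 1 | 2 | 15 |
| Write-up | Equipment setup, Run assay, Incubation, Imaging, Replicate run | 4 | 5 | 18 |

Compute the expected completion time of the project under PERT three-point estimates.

te_Equipment setup = (5 + 4·6 + 19)/6 = 48/6 = 8
te_Calibration = (5 + 4·6 + 7)/6 = 36/6 = 6
te_Sample prep = (3 + 4·5 + 7)/6 = 30/6 = 5
te_Run assay = (1 + 4·3 + 17)/6 = 30/6 = 5
te_Incubation = (6 + 4·7 + 14)/6 = 48/6 = 8
te_Imaging = (1 + 4·6 + 23)/6 = 48/6 = 8
te_Data extraction = (8 + 4·14 + 20)/6 = 84/6 = 14
te_Statistical analysis = (3 + 4·4 + 11)/6 = 30/6 = 5
te_Replicate run = (1 + 4·2 + 15)/6 = 24/6 = 4
te_Write-up = (4 + 4·5 + 18)/6 = 42/6 = 7

Forward pass:
ES_Equipment setup = 0; EF_Equipment setup = 8
ES_Calibration = 0; EF_Calibration = 6
ES_Sample prep = 0; EF_Sample prep = 5
ES_Run assay = 0; EF_Run assay = 5
ES_Incubation = 0; EF_Incubation = 8
ES_Imaging = 0; EF_Imaging = 8
ES_Data extraction = 6; EF_Data extraction = 6+14 = 20
ES_Statistical analysis = 5; EF_Statistical analysis = 5+5 = 10
ES_Replicate run = max(EF_Data extraction=20, EF_Statistical analysis=10) = 20; EF_Replicate run = 20+4 = 24
ES_Write-up = max(EF_Equipment setup=8, EF_Run assay=5, EF_Incubation=8, EF_Imaging=8, EF_Replicate run=24) = 24; EF_Write-up = 24+7 = 31
Expected project duration μ = 31 days. Critical path: Calibration → Data extraction → Replicate run → Write-up.

31 days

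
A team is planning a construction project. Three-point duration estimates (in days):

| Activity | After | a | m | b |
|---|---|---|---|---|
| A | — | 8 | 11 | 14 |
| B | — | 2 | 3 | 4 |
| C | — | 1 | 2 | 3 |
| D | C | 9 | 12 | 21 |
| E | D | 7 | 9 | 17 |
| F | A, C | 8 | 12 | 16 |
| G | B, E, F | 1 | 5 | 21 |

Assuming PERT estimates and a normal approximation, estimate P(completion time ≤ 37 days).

te_A = (8 + 4·11 + 14)/6 = 66/6 = 11; σ²_A = ((14−8)/6)² = 1.000
te_B = (2 + 4·3 + 4)/6 = 18/6 = 3; σ²_B = ((4−2)/6)² = 0.111
te_C = (1 + 4·2 + 3)/6 = 12/6 = 2; σ²_C = ((3−1)/6)² = 0.111
te_D = (9 + 4·12 + 21)/6 = 78/6 = 13; σ²_D = ((21−9)/6)² = 4.000
te_E = (7 + 4·9 + 17)/6 = 60/6 = 10; σ²_E = ((17−7)/6)² = 2.778
te_F = (8 + 4·12 + 16)/6 = 72/6 = 12; σ²_F = ((16−8)/6)² = 1.778
te_G = (1 + 4·5 + 21)/6 = 42/6 = 7; σ²_G = ((21−1)/6)² = 11.111

Forward pass:
ES_A = 0; EF_A = 11
ES_B = 0; EF_B = 3
ES_C = 0; EF_C = 2
ES_D = 2; EF_D = 2+13 = 15
ES_E = 15; EF_E = 15+10 = 25
ES_F = max(EF_A=11, EF_C=2) = 11; EF_F = 11+12 = 23
ES_G = max(EF_B=3, EF_E=25, EF_F=23) = 25; EF_G = 25+7 = 32
Expected project duration μ = 32 days. Critical path: C → D → E → G.

Variance along critical path = 0.111 + 4.000 + 2.778 + 11.111 = 18.000; σ = √18.000 = 4.243 days.
Z = (37 − 32) / 4.243 = 1.179
P(T ≤ 37) = Φ(1.179) ≈ 0.881

0.881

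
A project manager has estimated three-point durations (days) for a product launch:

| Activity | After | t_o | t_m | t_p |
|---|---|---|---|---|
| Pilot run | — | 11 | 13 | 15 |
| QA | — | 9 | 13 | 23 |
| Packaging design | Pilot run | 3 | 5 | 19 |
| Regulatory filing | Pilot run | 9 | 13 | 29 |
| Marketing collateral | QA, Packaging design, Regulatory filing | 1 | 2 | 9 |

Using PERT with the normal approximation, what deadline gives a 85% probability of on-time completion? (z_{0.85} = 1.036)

34.8 days

te_Pilot run = (11 + 4·13 + 15)/6 = 78/6 = 13; σ²_Pilot run = ((15−11)/6)² = 0.444
te_QA = (9 + 4·13 + 23)/6 = 84/6 = 14; σ²_QA = ((23−9)/6)² = 5.444
te_Packaging design = (3 + 4·5 + 19)/6 = 42/6 = 7; σ²_Packaging design = ((19−3)/6)² = 7.111
te_Regulatory filing = (9 + 4·13 + 29)/6 = 90/6 = 15; σ²_Regulatory filing = ((29−9)/6)² = 11.111
te_Marketing collateral = (1 + 4·2 + 9)/6 = 18/6 = 3; σ²_Marketing collateral = ((9−1)/6)² = 1.778

Forward pass:
ES_Pilot run = 0; EF_Pilot run = 13
ES_QA = 0; EF_QA = 14
ES_Packaging design = 13; EF_Packaging design = 13+7 = 20
ES_Regulatory filing = 13; EF_Regulatory filing = 13+15 = 28
ES_Marketing collateral = max(EF_QA=14, EF_Packaging design=20, EF_Regulatory filing=28) = 28; EF_Marketing collateral = 28+3 = 31
Expected project duration μ = 31 days. Critical path: Pilot run → Regulatory filing → Marketing collateral.

Variance along critical path = 0.444 + 11.111 + 1.778 = 13.333; σ = 3.651 days.
D = μ + z·σ = 31 + 1.036·3.651 = 34.8 days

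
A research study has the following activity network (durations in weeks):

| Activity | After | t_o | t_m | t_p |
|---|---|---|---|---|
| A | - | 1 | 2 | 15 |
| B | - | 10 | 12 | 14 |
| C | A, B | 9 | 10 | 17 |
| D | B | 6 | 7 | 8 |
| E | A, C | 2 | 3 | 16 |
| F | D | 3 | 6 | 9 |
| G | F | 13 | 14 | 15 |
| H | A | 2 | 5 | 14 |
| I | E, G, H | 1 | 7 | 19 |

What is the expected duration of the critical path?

47 weeks

te_A = (1 + 4·2 + 15)/6 = 24/6 = 4
te_B = (10 + 4·12 + 14)/6 = 72/6 = 12
te_C = (9 + 4·10 + 17)/6 = 66/6 = 11
te_D = (6 + 4·7 + 8)/6 = 42/6 = 7
te_E = (2 + 4·3 + 16)/6 = 30/6 = 5
te_F = (3 + 4·6 + 9)/6 = 36/6 = 6
te_G = (13 + 4·14 + 15)/6 = 84/6 = 14
te_H = (2 + 4·5 + 14)/6 = 36/6 = 6
te_I = (1 + 4·7 + 19)/6 = 48/6 = 8

Forward pass:
ES_A = 0; EF_A = 4
ES_B = 0; EF_B = 12
ES_C = max(EF_A=4, EF_B=12) = 12; EF_C = 12+11 = 23
ES_D = 12; EF_D = 12+7 = 19
ES_E = max(EF_A=4, EF_C=23) = 23; EF_E = 23+5 = 28
ES_F = 19; EF_F = 19+6 = 25
ES_G = 25; EF_G = 25+14 = 39
ES_H = 4; EF_H = 4+6 = 10
ES_I = max(EF_E=28, EF_G=39, EF_H=10) = 39; EF_I = 39+8 = 47
Expected project duration μ = 47 weeks. Critical path: B → D → F → G → I.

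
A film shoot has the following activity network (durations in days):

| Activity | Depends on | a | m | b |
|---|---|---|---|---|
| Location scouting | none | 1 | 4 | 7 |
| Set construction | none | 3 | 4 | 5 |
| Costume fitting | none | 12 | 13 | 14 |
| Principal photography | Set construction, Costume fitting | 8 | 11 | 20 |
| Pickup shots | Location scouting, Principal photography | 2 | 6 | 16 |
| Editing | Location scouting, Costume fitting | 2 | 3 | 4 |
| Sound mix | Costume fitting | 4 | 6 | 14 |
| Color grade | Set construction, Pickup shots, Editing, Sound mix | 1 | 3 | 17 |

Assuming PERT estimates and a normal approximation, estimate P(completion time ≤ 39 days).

te_Location scouting = (1 + 4·4 + 7)/6 = 24/6 = 4; σ²_Location scouting = ((7−1)/6)² = 1.000
te_Set construction = (3 + 4·4 + 5)/6 = 24/6 = 4; σ²_Set construction = ((5−3)/6)² = 0.111
te_Costume fitting = (12 + 4·13 + 14)/6 = 78/6 = 13; σ²_Costume fitting = ((14−12)/6)² = 0.111
te_Principal photography = (8 + 4·11 + 20)/6 = 72/6 = 12; σ²_Principal photography = ((20−8)/6)² = 4.000
te_Pickup shots = (2 + 4·6 + 16)/6 = 42/6 = 7; σ²_Pickup shots = ((16−2)/6)² = 5.444
te_Editing = (2 + 4·3 + 4)/6 = 18/6 = 3; σ²_Editing = ((4−2)/6)² = 0.111
te_Sound mix = (4 + 4·6 + 14)/6 = 42/6 = 7; σ²_Sound mix = ((14−4)/6)² = 2.778
te_Color grade = (1 + 4·3 + 17)/6 = 30/6 = 5; σ²_Color grade = ((17−1)/6)² = 7.111

Forward pass:
ES_Location scouting = 0; EF_Location scouting = 4
ES_Set construction = 0; EF_Set construction = 4
ES_Costume fitting = 0; EF_Costume fitting = 13
ES_Principal photography = max(EF_Set construction=4, EF_Costume fitting=13) = 13; EF_Principal photography = 13+12 = 25
ES_Pickup shots = max(EF_Location scouting=4, EF_Principal photography=25) = 25; EF_Pickup shots = 25+7 = 32
ES_Editing = max(EF_Location scouting=4, EF_Costume fitting=13) = 13; EF_Editing = 13+3 = 16
ES_Sound mix = 13; EF_Sound mix = 13+7 = 20
ES_Color grade = max(EF_Set construction=4, EF_Pickup shots=32, EF_Editing=16, EF_Sound mix=20) = 32; EF_Color grade = 32+5 = 37
Expected project duration μ = 37 days. Critical path: Costume fitting → Principal photography → Pickup shots → Color grade.

Variance along critical path = 0.111 + 4.000 + 5.444 + 7.111 = 16.667; σ = √16.667 = 4.082 days.
Z = (39 − 37) / 4.082 = 0.490
P(T ≤ 39) = Φ(0.490) ≈ 0.688

0.688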